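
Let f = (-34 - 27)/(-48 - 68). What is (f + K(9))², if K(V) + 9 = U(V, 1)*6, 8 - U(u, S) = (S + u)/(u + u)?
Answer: 158634025/121104 ≈ 1309.9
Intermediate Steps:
U(u, S) = 8 - (S + u)/(2*u) (U(u, S) = 8 - (S + u)/(u + u) = 8 - (S + u)/(2*u))
f = 61/116 (f = -61/(-116) = -61*(-1/116) = 61/116 ≈ 0.52586)
K(V) = -9 + 3*(-1 + 15*V)/V (K(V) = -9 + ((-1*1 + 15*V)/(2*V))*6 = -9 + ((-1 + 15*V)/(2*V))*6 = -9 + 3*(-1 + 15*V)/V)
(f + K(9))² = (61/116 + (36 - 3/9))² = (61/116 + (36 - 3*⅑))² = (61/116 + (36 - ⅓))² = (61/116 + 107/3)² = (12595/348)² = 158634025/121104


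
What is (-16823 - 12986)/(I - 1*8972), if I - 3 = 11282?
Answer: -29809/2313 ≈ -12.888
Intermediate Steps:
I = 11285 (I = 3 + 11282 = 11285)
(-16823 - 12986)/(I - 1*8972) = (-16823 - 12986)/(11285 - 1*8972) = -29809/(11285 - 8972) = -29809/2313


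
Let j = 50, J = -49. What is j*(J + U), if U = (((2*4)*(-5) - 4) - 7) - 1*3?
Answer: -5150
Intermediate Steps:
U = -54 (U = ((8*(-5) - 4) - 7) - 3 = ((-40 - 4) - 7) - 3 = (-44 - 7) - 3 = -51 - 3 = -54)
j*(J + U) = 50*(-49 - 54) = 50*(-103) = -5150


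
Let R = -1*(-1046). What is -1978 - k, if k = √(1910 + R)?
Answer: -1978 - 2*√739 ≈ -2032.4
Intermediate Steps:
R = 1046
k = 2*√739 (k = √(1910 + 1046) = √2956 = 2*√739 ≈ 54.369)
-1978 - k = -1978 - 2*√739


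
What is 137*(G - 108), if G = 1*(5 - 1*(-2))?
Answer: -13837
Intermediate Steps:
G = 7 (G = 1*(5 + 2) = 1*7 = 7)
137*(G - 108) = 137*(7 - 108) = 137*(-101) = -13837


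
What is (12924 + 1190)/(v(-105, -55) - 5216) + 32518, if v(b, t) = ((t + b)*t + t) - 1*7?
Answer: 57271255/1761 ≈ 32522.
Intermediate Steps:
v(b, t) = -7 + t + t*(b + t) (v(b, t) = ((b + t)*t + t) - 7 = (t*(b + t) + t) - 7 = (t + t*(b + t)) - 7 = -7 + t + t*(b + t))
(12924 + 1190)/(v(-105, -55) - 5216) + 32518 = (12924 + 1190)/((-7 - 55 + (-55)² - 105*(-55)) - 5216) + 32518 = 14114/((-7 - 55 + 3025 + 5775) - 5216) + 32518 = 14114/(8738 - 5216) + 32518 = 14114/3522 + 32518 = 14114*(1/3522) + 32518 = 7057/1761 + 32518 = 57271255/1761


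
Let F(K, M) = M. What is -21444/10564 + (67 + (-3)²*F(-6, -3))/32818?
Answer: -87915829/43336169 ≈ -2.0287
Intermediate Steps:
-21444/10564 + (67 + (-3)²*F(-6, -3))/32818 = -21444/10564 + (67 + (-3)²*(-3))/32818 = -21444*1/10564 + (67 + 9*(-3))*(1/32818) = -5361/2641 + (67 - 27)*(1/32818) = -5361/2641 + 40*(1/32818) = -5361/2641 + 20/16409 = -87915829/43336169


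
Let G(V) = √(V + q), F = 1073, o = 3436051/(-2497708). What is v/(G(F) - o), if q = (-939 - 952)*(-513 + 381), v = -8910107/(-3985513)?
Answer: -76468784254543888556/6232935452444543577180607 + 55586105730924339248*√250685/6232935452444543577180607 ≈ 0.0044529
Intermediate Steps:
o = -3436051/2497708 (o = 3436051*(-1/2497708) = -3436051/2497708 ≈ -1.3757)
v = 8910107/3985513 (v = -8910107*(-1/3985513) = 8910107/3985513 ≈ 2.2356)
q = 249612 (q = -1891*(-132) = 249612)
G(V) = √(249612 + V) (G(V) = √(V + 249612) = √(249612 + V))
v/(G(F) - o) = 8910107/(3985513*(√(249612 + 1073) - 1*(-3436051/2497708))) = 8910107/(3985513*(√250685 + 3436051/2497708)) = 8910107/(3985513*(3436051/2497708 + √250685))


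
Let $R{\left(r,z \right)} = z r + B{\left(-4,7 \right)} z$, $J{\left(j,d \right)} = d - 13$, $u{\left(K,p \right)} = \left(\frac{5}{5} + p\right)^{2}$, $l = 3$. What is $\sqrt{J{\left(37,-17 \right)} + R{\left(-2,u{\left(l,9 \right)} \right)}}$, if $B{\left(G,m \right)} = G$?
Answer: $3 i \sqrt{70} \approx 25.1 i$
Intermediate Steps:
$u{\left(K,p \right)} = \left(1 + p\right)^{2}$ ($u{\left(K,p \right)} = \left(5 \cdot \frac{1}{5} + p\right)^{2} = \left(1 + p\right)^{2}$)
$J{\left(j,d \right)} = -13 + d$
$R{\left(r,z \right)} = - 4 z + r z$ ($R{\left(r,z \right)} = z r - 4 z = r z - 4 z = - 4 z + r z$)
$\sqrt{J{\left(37,-17 \right)} + R{\left(-2,u{\left(l,9 \right)} \right)}} = \sqrt{\left(-13 - 17\right) + \left(1 + 9\right)^{2} \left(-4 - 2\right)} = \sqrt{-30 + 10^{2} \left(-6\right)} = \sqrt{-30 + 100 \left(-6\right)} = \sqrt{-30 - 600} = \sqrt{-630} = 3 i \sqrt{70}$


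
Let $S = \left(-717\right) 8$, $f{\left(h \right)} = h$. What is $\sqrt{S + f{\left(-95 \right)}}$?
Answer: $7 i \sqrt{119} \approx 76.361 i$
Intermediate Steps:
$S = -5736$
$\sqrt{S + f{\left(-95 \right)}} = \sqrt{-5736 - 95} = \sqrt{-5831} = 7 i \sqrt{119}$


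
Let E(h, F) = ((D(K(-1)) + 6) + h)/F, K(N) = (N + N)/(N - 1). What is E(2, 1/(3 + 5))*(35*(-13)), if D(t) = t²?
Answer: -32760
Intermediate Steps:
K(N) = 2*N/(-1 + N) (K(N) = (2*N)/(-1 + N) = 2*N/(-1 + N))
E(h, F) = (7 + h)/F (E(h, F) = (((2*(-1)/(-1 - 1))² + 6) + h)/F = (((2*(-1)/(-2))² + 6) + h)/F = (((2*(-1)*(-½))² + 6) + h)/F = ((1² + 6) + h)/F = ((1 + 6) + h)/F = (7 + h)/F)
E(2, 1/(3 + 5))*(35*(-13)) = ((7 + 2)/(1/(3 + 5)))*(35*(-13)) = (9/1/8)*(-455) = (9/(⅛))*(-455) = (8*9)*(-455) = 72*(-455) = -32760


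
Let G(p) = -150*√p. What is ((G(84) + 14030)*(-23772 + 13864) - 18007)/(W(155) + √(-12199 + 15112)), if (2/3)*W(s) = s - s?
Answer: √2913*(-139027247 + 2972400*√21)/2913 ≈ -2.3235e+6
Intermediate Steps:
W(s) = 0 (W(s) = 3*(s - s)/2 = (3/2)*0 = 0)
((G(84) + 14030)*(-23772 + 13864) - 18007)/(W(155) + √(-12199 + 15112)) = ((-300*√21 + 14030)*(-23772 + 13864) - 18007)/(0 + √(-12199 + 15112)) = ((-300*√21 + 14030)*(-9908) - 18007)/(0 + √2913) = ((-300*√21 + 14030)*(-9908) - 18007)/(√2913) = ((14030 - 300*√21)*(-9908) - 18007)*(√2913/2913) = ((-139009240 + 2972400*√21) - 18007)*(√2913/2913) = (-139027247 + 2972400*√21)*(√2913/2913) = √2913*(-139027247 + 2972400*√21)/2913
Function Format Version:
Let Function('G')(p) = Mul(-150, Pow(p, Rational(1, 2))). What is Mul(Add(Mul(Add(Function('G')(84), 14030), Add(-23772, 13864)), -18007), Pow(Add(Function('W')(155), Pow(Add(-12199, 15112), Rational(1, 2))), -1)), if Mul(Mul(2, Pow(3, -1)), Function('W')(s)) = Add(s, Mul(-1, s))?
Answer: Mul(Rational(1, 2913), Pow(2913, Rational(1, 2)), Add(-139027247, Mul(2972400, Pow(21, Rational(1, 2))))) ≈ -2.3235e+6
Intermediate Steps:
Function('W')(s) = 0 (Function('W')(s) = Mul(Rational(3, 2), Add(s, Mul(-1, s))) = Mul(Rational(3, 2), 0) = 0)
Mul(Add(Mul(Add(Function('G')(84), 14030), Add(-23772, 13864)), -18007), Pow(Add(Function('W')(155), Pow(Add(-12199, 15112), Rational(1, 2))), -1)) = Mul(Add(Mul(Add(Mul(-150, Pow(84, Rational(1, 2))), 14030), Add(-23772, 13864)), -18007), Pow(Add(0, Pow(Add(-12199, 15112), Rational(1, 2))), -1)) = Mul(Add(Mul(Add(Mul(-150, Mul(2, Pow(21, Rational(1, 2)))), 14030), -9908), -18007), Pow(Add(0, Pow(2913, Rational(1, 2))), -1)) = Mul(Add(Mul(Add(Mul(-300, Pow(21, Rational(1, 2))), 14030), -9908), -18007), Pow(Pow(2913, Rational(1, 2)), -1)) = Mul(Add(Mul(Add(14030, Mul(-300, Pow(21, Rational(1, 2)))), -9908), -18007), Mul(Rational(1, 2913), Pow(2913, Rational(1, 2)))) = Mul(Add(Add(-139009240, Mul(2972400, Pow(21, Rational(1, 2)))), -18007), Mul(Rational(1, 2913), Pow(2913, Rational(1, 2)))) = Mul(Add(-139027247, Mul(2972400, Pow(21, Rational(1, 2)))), Mul(Rational(1, 2913), Pow(2913, Rational(1, 2)))) = Mul(Rational(1, 2913), Pow(2913, Rational(1, 2)), Add(-139027247, Mul(2972400, Pow(21, Rational(1, 2)))))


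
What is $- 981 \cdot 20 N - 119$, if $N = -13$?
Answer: $254941$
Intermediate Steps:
$- 981 \cdot 20 N - 119 = - 981 \cdot 20 \left(-13\right) - 119 = \left(-981\right) \left(-260\right) - 119 = 255060 - 119 = 254941$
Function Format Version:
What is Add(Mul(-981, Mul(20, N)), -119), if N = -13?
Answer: 254941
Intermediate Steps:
Add(Mul(-981, Mul(20, N)), -119) = Add(Mul(-981, Mul(20, -13)), -119) = Add(Mul(-981, -260), -119) = Add(255060, -119) = 254941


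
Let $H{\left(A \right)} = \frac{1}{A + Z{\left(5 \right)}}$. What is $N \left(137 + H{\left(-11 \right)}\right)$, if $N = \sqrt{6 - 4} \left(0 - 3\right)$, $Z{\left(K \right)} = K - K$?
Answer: $- \frac{4518 \sqrt{2}}{11} \approx -580.86$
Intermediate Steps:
$Z{\left(K \right)} = 0$
$N = - 3 \sqrt{2}$ ($N = \sqrt{2} \left(-3\right) = - 3 \sqrt{2} \approx -4.2426$)
$H{\left(A \right)} = \frac{1}{A}$ ($H{\left(A \right)} = \frac{1}{A + 0} = \frac{1}{A}$)
$N \left(137 + H{\left(-11 \right)}\right) = - 3 \sqrt{2} \left(137 + \frac{1}{-11}\right) = - 3 \sqrt{2} \left(137 - \frac{1}{11}\right) = - 3 \sqrt{2} \cdot \frac{1506}{11} = - \frac{4518 \sqrt{2}}{11}$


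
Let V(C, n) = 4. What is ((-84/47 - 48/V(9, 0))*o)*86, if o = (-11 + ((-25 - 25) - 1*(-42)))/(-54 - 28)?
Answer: -529416/1927 ≈ -274.74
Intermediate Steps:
o = 19/82 (o = (-11 + (-50 + 42))/(-82) = (-11 - 8)*(-1/82) = -19*(-1/82) = 19/82 ≈ 0.23171)
((-84/47 - 48/V(9, 0))*o)*86 = ((-84/47 - 48/4)*(19/82))*86 = ((-84*1/47 - 48*¼)*(19/82))*86 = ((-84/47 - 12)*(19/82))*86 = -648/47*19/82*86 = -6156/1927*86 = -529416/1927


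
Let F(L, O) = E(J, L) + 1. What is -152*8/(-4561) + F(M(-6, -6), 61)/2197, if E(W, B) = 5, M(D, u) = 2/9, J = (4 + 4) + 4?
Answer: 2698918/10020517 ≈ 0.26934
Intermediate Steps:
J = 12 (J = 8 + 4 = 12)
M(D, u) = 2/9 (M(D, u) = 2*(⅑) = 2/9)
F(L, O) = 6 (F(L, O) = 5 + 1 = 6)
-152*8/(-4561) + F(M(-6, -6), 61)/2197 = -152*8/(-4561) + 6/2197 = -1216*(-1/4561) + 6*(1/2197) = 1216/4561 + 6/2197 = 2698918/10020517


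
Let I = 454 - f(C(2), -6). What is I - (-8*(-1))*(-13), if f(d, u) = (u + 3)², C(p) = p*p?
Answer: 549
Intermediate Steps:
C(p) = p²
f(d, u) = (3 + u)²
I = 445 (I = 454 - (3 - 6)² = 454 - 1*(-3)² = 454 - 1*9 = 454 - 9 = 445)
I - (-8*(-1))*(-13) = 445 - (-8*(-1))*(-13) = 445 - 8*(-13) = 445 - 1*(-104) = 445 + 104 = 549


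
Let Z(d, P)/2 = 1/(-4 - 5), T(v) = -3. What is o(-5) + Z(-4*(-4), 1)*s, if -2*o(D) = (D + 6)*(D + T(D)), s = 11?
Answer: 14/9 ≈ 1.5556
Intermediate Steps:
o(D) = -(-3 + D)*(6 + D)/2 (o(D) = -(D + 6)*(D - 3)/2 = -(6 + D)*(-3 + D)/2 = -(-3 + D)*(6 + D)/2)
Z(d, P) = -2/9 (Z(d, P) = 2/(-4 - 5) = 2/(-9) = 2*(-⅑) = -2/9)
o(-5) + Z(-4*(-4), 1)*s = (9 - 3/2*(-5) - ½*(-5)²) - 2/9*11 = (9 + 15/2 - ½*25) - 22/9 = (9 + 15/2 - 25/2) - 22/9 = 4 - 22/9 = 14/9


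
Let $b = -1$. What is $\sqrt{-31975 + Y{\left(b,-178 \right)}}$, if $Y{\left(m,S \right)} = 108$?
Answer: $i \sqrt{31867} \approx 178.51 i$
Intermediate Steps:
$\sqrt{-31975 + Y{\left(b,-178 \right)}} = \sqrt{-31975 + 108} = \sqrt{-31867} = i \sqrt{31867}$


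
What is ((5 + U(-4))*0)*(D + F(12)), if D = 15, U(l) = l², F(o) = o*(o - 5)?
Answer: 0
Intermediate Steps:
F(o) = o*(-5 + o)
((5 + U(-4))*0)*(D + F(12)) = ((5 + (-4)²)*0)*(15 + 12*(-5 + 12)) = ((5 + 16)*0)*(15 + 12*7) = (21*0)*(15 + 84) = 0*99 = 0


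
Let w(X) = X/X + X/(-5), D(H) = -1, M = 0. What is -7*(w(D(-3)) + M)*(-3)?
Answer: 126/5 ≈ 25.200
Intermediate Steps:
w(X) = 1 - X/5 (w(X) = 1 + X*(-⅕) = 1 - X/5)
-7*(w(D(-3)) + M)*(-3) = -7*((1 - ⅕*(-1)) + 0)*(-3) = -7*((1 + ⅕) + 0)*(-3) = -7*(6/5 + 0)*(-3) = -7*6/5*(-3) = -42/5*(-3) = 126/5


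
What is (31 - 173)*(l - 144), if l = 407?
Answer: -37346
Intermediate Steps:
(31 - 173)*(l - 144) = (31 - 173)*(407 - 144) = -142*263 = -37346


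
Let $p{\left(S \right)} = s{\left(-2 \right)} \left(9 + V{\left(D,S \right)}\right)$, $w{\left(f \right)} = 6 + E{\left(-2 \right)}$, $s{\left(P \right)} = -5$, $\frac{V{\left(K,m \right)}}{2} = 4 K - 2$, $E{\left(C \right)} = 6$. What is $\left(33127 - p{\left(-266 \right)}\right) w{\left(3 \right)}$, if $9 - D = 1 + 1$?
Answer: $401184$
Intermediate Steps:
$D = 7$ ($D = 9 - \left(1 + 1\right) = 9 - 2 = 7$)
$V{\left(K,m \right)} = -4 + 8 K$ ($V{\left(K,m \right)} = 2 \left(4 K - 2\right) = 2 \left(-2 + 4 K\right) = -4 + 8 K$)
$w{\left(f \right)} = 12$ ($w{\left(f \right)} = 6 + 6 = 12$)
$p{\left(S \right)} = -305$ ($p{\left(S \right)} = - 5 \left(9 + \left(-4 + 8 \cdot 7\right)\right) = - 5 \left(9 + \left(-4 + 56\right)\right) = - 5 \left(9 + 52\right) = \left(-5\right) 61 = -305$)
$\left(33127 - p{\left(-266 \right)}\right) w{\left(3 \right)} = \left(33127 - -305\right) 12 = \left(33127 + 305\right) 12 = 33432 \cdot 12 = 401184$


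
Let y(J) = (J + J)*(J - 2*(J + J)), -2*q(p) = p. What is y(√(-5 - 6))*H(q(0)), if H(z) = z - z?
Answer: 0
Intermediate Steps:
q(p) = -p/2
H(z) = 0
y(J) = -6*J² (y(J) = (2*J)*(J - 4*J) = (2*J)*(-3*J) = -6*J²)
y(√(-5 - 6))*H(q(0)) = -6*(√(-5 - 6))²*0 = -6*(√(-11))²*0 = -6*(I*√11)²*0 = -6*(-11)*0 = 66*0 = 0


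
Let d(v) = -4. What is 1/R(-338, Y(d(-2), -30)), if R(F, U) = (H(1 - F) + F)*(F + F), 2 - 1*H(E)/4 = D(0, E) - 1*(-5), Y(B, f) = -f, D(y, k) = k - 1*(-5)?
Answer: 1/1166776 ≈ 8.5706e-7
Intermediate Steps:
D(y, k) = 5 + k (D(y, k) = k + 5 = 5 + k)
H(E) = -32 - 4*E (H(E) = 8 - 4*((5 + E) - 1*(-5)) = 8 - 4*((5 + E) + 5) = 8 - 4*(10 + E) = 8 + (-40 - 4*E) = -32 - 4*E)
R(F, U) = 2*F*(-36 + 5*F) (R(F, U) = ((-32 - 4*(1 - F)) + F)*(F + F) = ((-32 + (-4 + 4*F)) + F)*(2*F) = ((-36 + 4*F) + F)*(2*F) = (-36 + 5*F)*(2*F) = 2*F*(-36 + 5*F))
1/R(-338, Y(d(-2), -30)) = 1/(2*(-338)*(-36 + 5*(-338))) = 1/(2*(-338)*(-36 - 1690)) = 1/(2*(-338)*(-1726)) = 1/1166776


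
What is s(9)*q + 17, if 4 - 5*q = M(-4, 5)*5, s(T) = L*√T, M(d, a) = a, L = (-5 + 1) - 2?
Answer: 463/5 ≈ 92.600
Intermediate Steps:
L = -6 (L = -4 - 2 = -6)
s(T) = -6*√T
q = -21/5 (q = ⅘ - 5 = -21/5 ≈ -4.2000)
s(9)*q + 17 = -6*√9*(-21/5) + 17 = -6*3*(-21/5) + 17 = -18*(-21/5) + 17 = 378/5 + 17 = 463/5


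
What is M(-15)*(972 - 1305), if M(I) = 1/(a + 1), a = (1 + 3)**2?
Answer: -333/17 ≈ -19.588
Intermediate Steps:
a = 16 (a = 4**2 = 16)
M(I) = 1/17 (M(I) = 1/(16 + 1) = 1/17)
M(-15)*(972 - 1305) = (972 - 1305)/17 = (1/17)*(-333) = -333/17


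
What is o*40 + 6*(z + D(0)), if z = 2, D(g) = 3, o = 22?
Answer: 910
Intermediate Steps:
o*40 + 6*(z + D(0)) = 22*40 + 6*(2 + 3) = 880 + 6*5 = 880 + 30 = 910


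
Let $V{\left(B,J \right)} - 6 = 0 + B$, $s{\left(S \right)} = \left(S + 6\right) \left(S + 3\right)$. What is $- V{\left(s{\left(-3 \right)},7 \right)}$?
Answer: $-6$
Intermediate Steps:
$s{\left(S \right)} = \left(3 + S\right) \left(6 + S\right)$ ($s{\left(S \right)} = \left(6 + S\right) \left(3 + S\right) = \left(3 + S\right) \left(6 + S\right)$)
$V{\left(B,J \right)} = 6 + B$ ($V{\left(B,J \right)} = 6 + \left(0 + B\right) = 6 + B$)
$- V{\left(s{\left(-3 \right)},7 \right)} = - (6 + \left(18 + \left(-3\right)^{2} + 9 \left(-3\right)\right)) = - (6 + \left(18 + 9 - 27\right)) = - (6 + 0) = \left(-1\right) 6 = -6$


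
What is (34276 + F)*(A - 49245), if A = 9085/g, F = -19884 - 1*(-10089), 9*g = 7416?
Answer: -993164670395/824 ≈ -1.2053e+9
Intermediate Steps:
g = 824 (g = (⅑)*7416 = 824)
F = -9795 (F = -19884 + 10089 = -9795)
A = 9085/824 ≈ 11.025
(34276 + F)*(A - 49245) = (34276 - 9795)*(9085/824 - 49245) = 24481*(-40568795/824) = -993164670395/824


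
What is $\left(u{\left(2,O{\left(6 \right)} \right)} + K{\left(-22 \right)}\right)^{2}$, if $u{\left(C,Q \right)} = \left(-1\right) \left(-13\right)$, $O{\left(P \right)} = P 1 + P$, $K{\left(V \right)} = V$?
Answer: $81$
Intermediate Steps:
$O{\left(P \right)} = 2 P$ ($O{\left(P \right)} = P + P = 2 P$)
$u{\left(C,Q \right)} = 13$
$\left(u{\left(2,O{\left(6 \right)} \right)} + K{\left(-22 \right)}\right)^{2} = \left(13 - 22\right)^{2} = \left(-9\right)^{2} = 81$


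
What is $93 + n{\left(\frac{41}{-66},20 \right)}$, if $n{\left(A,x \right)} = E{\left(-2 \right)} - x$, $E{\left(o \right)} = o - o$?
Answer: $73$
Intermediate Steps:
$E{\left(o \right)} = 0$
$n{\left(A,x \right)} = - x$ ($n{\left(A,x \right)} = 0 - x = - x$)
$93 + n{\left(\frac{41}{-66},20 \right)} = 93 - 20 = 73$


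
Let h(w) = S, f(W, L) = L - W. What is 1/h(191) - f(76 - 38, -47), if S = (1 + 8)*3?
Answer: 2296/27 ≈ 85.037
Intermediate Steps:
S = 27 (S = 9*3 = 27)
h(w) = 27
1/h(191) - f(76 - 38, -47) = 1/27 - (-47 - (76 - 38)) = 1/27 - (-47 - 1*38) = 1/27 - (-47 - 38) = 1/27 - 1*(-85) = 1/27 + 85 = 2296/27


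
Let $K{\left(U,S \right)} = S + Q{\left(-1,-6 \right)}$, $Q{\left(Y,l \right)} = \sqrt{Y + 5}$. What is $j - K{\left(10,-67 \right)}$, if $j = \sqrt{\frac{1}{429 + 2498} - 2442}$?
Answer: $65 + \frac{i \sqrt{20921414491}}{2927} \approx 65.0 + 49.417 i$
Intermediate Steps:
$Q{\left(Y,l \right)} = \sqrt{5 + Y}$
$K{\left(U,S \right)} = 2 + S$ ($K{\left(U,S \right)} = S + \sqrt{5 - 1} = S + \sqrt{4} = S + 2 = 2 + S$)
$j = \frac{i \sqrt{20921414491}}{2927}$ ($j = \sqrt{\frac{1}{2927} - 2442} = \sqrt{- \frac{7147733}{2927}} = \frac{i \sqrt{20921414491}}{2927} \approx 49.417 i$)
$j - K{\left(10,-67 \right)} = \frac{i \sqrt{20921414491}}{2927} - \left(2 - 67\right) = \frac{i \sqrt{20921414491}}{2927} - -65 = \frac{i \sqrt{20921414491}}{2927} + 65 = 65 + \frac{i \sqrt{20921414491}}{2927}$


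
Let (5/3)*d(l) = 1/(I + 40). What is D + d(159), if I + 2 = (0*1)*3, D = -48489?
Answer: -9212907/190 ≈ -48489.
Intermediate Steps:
I = -2 (I = -2 + (0*1)*3 = -2 + 0*3 = -2 + 0 = -2)
d(l) = 3/190 (d(l) = 3/(5*(-2 + 40)) = (3/5)/38 = (3/5)*(1/38) = 3/190)
D + d(159) = -48489 + 3/190 = -9212907/190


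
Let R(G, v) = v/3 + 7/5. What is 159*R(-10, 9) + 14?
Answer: 3568/5 ≈ 713.60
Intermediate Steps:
R(G, v) = 7/5 + v/3 (R(G, v) = v*(⅓) + 7*(⅕) = v/3 + 7/5 = 7/5 + v/3)
159*R(-10, 9) + 14 = 159*(7/5 + (⅓)*9) + 14 = 159*(7/5 + 3) + 14 = 159*(22/5) + 14 = 3498/5 + 14 = 3568/5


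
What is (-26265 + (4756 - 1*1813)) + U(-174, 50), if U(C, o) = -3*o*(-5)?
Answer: -22572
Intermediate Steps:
U(C, o) = 15*o
(-26265 + (4756 - 1*1813)) + U(-174, 50) = (-26265 + (4756 - 1*1813)) + 15*50 = (-26265 + (4756 - 1813)) + 750 = (-26265 + 2943) + 750 = -23322 + 750 = -22572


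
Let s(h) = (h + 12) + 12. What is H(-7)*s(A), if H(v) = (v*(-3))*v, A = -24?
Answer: 0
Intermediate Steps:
H(v) = -3*v² (H(v) = (-3*v)*v = -3*v²)
s(h) = 24 + h (s(h) = (12 + h) + 12 = 24 + h)
H(-7)*s(A) = (-3*(-7)²)*(24 - 24) = -3*49*0 = -147*0 = 0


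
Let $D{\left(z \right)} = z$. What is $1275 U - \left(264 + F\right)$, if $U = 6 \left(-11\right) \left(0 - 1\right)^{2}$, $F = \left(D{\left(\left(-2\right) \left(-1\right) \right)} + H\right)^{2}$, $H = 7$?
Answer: $-84495$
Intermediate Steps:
$F = 81$ ($F = \left(\left(-2\right) \left(-1\right) + 7\right)^{2} = \left(2 + 7\right)^{2} = 9^{2} = 81$)
$U = -66$ ($U = - 66 \left(-1\right)^{2} = \left(-66\right) 1 = -66$)
$1275 U - \left(264 + F\right) = 1275 \left(-66\right) - 345 = -84150 - 345 = -84495$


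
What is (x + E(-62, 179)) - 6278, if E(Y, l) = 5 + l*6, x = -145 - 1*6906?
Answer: -12250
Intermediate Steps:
x = -7051 (x = -145 - 6906 = -7051)
E(Y, l) = 5 + 6*l
(x + E(-62, 179)) - 6278 = (-7051 + (5 + 6*179)) - 6278 = (-7051 + (5 + 1074)) - 6278 = (-7051 + 1079) - 6278 = -5972 - 6278 = -12250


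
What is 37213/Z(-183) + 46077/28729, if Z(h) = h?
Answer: -1060660186/5257407 ≈ -201.75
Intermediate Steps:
37213/Z(-183) + 46077/28729 = 37213/(-183) + 46077/28729 = 37213*(-1/183) + 46077*(1/28729) = -37213/183 + 46077/28729 = -1060660186/5257407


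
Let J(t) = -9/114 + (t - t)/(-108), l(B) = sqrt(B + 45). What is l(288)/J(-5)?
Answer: -38*sqrt(37) ≈ -231.15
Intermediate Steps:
l(B) = sqrt(45 + B)
J(t) = -3/38 (J(t) = -9*1/114 + 0*(-1/108) = -3/38 + 0 = -3/38)
l(288)/J(-5) = sqrt(45 + 288)/(-3/38) = sqrt(333)*(-38/3) = (3*sqrt(37))*(-38/3) = -38*sqrt(37)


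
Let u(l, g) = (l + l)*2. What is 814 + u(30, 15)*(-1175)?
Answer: -140186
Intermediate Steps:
u(l, g) = 4*l (u(l, g) = (2*l)*2 = 4*l)
814 + u(30, 15)*(-1175) = 814 + (4*30)*(-1175) = 814 + 120*(-1175) = 814 - 141000 = -140186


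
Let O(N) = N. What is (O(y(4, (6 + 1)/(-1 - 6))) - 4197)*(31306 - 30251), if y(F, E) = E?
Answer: -4428890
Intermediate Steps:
(O(y(4, (6 + 1)/(-1 - 6))) - 4197)*(31306 - 30251) = ((6 + 1)/(-1 - 6) - 4197)*(31306 - 30251) = (7/(-7) - 4197)*1055 = (7*(-1/7) - 4197)*1055 = (-1 - 4197)*1055 = -4198*1055 = -4428890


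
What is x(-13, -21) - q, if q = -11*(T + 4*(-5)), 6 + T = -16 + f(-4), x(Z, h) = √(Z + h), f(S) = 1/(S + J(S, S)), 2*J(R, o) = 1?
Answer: -3256/7 + I*√34 ≈ -465.14 + 5.831*I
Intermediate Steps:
J(R, o) = ½ (J(R, o) = (½)*1 = ½)
f(S) = 1/(½ + S) (f(S) = 1/(S + ½) = 1/(½ + S))
T = -156/7 (T = -6 + (-16 + 2/(1 + 2*(-4))) = -6 + (-16 + 2/(1 - 8)) = -6 + (-16 + 2/(-7)) = -6 + (-16 + 2*(-⅐)) = -6 + (-16 - 2/7) = -6 - 114/7 = -156/7 ≈ -22.286)
q = 3256/7 (q = -11*(-156/7 + 4*(-5)) = -11*(-156/7 - 20) = -11*(-296/7) = 3256/7 ≈ 465.14)
x(-13, -21) - q = √(-13 - 21) - 1*3256/7 = √(-34) - 3256/7 = I*√34 - 3256/7 = -3256/7 + I*√34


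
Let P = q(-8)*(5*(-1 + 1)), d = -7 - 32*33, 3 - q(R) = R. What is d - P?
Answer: -1063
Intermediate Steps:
q(R) = 3 - R
d = -1063 (d = -7 - 1056 = -1063)
P = 0 (P = (3 - 1*(-8))*(5*(-1 + 1)) = (3 + 8)*(5*0) = 11*0 = 0)
d - P = -1063 - 1*0 = -1063 + 0 = -1063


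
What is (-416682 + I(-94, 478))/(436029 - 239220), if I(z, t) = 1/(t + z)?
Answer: -9412111/4445568 ≈ -2.1172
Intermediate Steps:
(-416682 + I(-94, 478))/(436029 - 239220) = (-416682 + 1/(478 - 94))/(436029 - 239220) = (-416682 + 1/384)/196809 = (-416682 + 1/384)*(1/196809) = -160005887/384*1/196809 = -9412111/4445568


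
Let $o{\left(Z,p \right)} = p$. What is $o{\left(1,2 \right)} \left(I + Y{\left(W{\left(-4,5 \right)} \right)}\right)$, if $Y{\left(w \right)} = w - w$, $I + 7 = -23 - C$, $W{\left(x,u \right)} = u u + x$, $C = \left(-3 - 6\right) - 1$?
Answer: $-40$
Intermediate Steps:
$C = -10$ ($C = -9 - 1 = -10$)
$W{\left(x,u \right)} = x + u^{2}$ ($W{\left(x,u \right)} = u^{2} + x = x + u^{2}$)
$I = -20$ ($I = -7 - 13 = -20$)
$Y{\left(w \right)} = 0$
$o{\left(1,2 \right)} \left(I + Y{\left(W{\left(-4,5 \right)} \right)}\right) = 2 \left(-20 + 0\right) = 2 \left(-20\right) = -40$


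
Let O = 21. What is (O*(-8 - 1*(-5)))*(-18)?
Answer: 1134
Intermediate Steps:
(O*(-8 - 1*(-5)))*(-18) = (21*(-8 - 1*(-5)))*(-18) = (21*(-8 + 5))*(-18) = (21*(-3))*(-18) = -63*(-18) = 1134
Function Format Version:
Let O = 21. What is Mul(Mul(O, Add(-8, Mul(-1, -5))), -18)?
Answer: 1134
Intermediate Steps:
Mul(Mul(O, Add(-8, Mul(-1, -5))), -18) = Mul(Mul(21, Add(-8, Mul(-1, -5))), -18) = Mul(Mul(21, Add(-8, 5)), -18) = Mul(Mul(21, -3), -18) = Mul(-63, -18) = 1134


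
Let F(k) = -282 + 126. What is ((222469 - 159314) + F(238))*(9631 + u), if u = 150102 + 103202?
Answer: 16564642065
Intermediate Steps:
F(k) = -156
u = 253304
((222469 - 159314) + F(238))*(9631 + u) = ((222469 - 159314) - 156)*(9631 + 253304) = (63155 - 156)*262935 = 62999*262935 = 16564642065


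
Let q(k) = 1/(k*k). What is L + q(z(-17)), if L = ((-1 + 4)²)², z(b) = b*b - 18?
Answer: 5948722/73441 ≈ 81.000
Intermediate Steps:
z(b) = -18 + b² (z(b) = b² - 18 = -18 + b²)
q(k) = k⁻²
L = 81 (L = (3²)² = 9² = 81)
L + q(z(-17)) = 81 + (-18 + (-17)²)⁻² = 81 + (-18 + 289)⁻² = 81 + 271⁻² = 81 + 1/73441 = 5948722/73441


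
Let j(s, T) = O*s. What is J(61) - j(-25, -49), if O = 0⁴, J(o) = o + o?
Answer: 122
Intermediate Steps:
J(o) = 2*o
O = 0
j(s, T) = 0 (j(s, T) = 0*s = 0)
J(61) - j(-25, -49) = 2*61 - 1*0 = 122 + 0 = 122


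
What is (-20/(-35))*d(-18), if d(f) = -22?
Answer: -88/7 ≈ -12.571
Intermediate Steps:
(-20/(-35))*d(-18) = -20/(-35)*(-22) = -20*(-1/35)*(-22) = (4/7)*(-22) = -88/7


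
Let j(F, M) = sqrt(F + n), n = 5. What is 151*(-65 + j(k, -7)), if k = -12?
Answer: -9815 + 151*I*sqrt(7) ≈ -9815.0 + 399.51*I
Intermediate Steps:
j(F, M) = sqrt(5 + F) (j(F, M) = sqrt(F + 5) = sqrt(5 + F))
151*(-65 + j(k, -7)) = 151*(-65 + sqrt(5 - 12)) = 151*(-65 + sqrt(-7)) = 151*(-65 + I*sqrt(7)) = -9815 + 151*I*sqrt(7)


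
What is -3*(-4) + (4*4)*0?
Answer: 12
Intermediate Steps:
-3*(-4) + (4*4)*0 = 12 + 16*0 = 12 + 0 = 12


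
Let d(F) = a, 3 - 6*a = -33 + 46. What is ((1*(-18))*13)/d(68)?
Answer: 702/5 ≈ 140.40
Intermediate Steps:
a = -5/3 (a = ½ - (-33 + 46)/6 = ½ - ⅙*13 = ½ - 13/6 = -5/3 ≈ -1.6667)
d(F) = -5/3
((1*(-18))*13)/d(68) = ((1*(-18))*13)/(-5/3) = -18*13*(-⅗) = -234*(-⅗) = 702/5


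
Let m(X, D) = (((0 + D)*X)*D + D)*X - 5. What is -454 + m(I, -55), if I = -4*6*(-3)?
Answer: 15677181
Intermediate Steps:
I = 72 (I = -24*(-3) = 72)
m(X, D) = -5 + X*(D + X*D²) (m(X, D) = ((D*X)*D + D)*X - 5 = (X*D² + D)*X - 5 = (D + X*D²)*X - 5 = X*(D + X*D²) - 5 = -5 + X*(D + X*D²))
-454 + m(I, -55) = -454 + (-5 - 55*72 + (-55)²*72²) = -454 + (-5 - 3960 + 3025*5184) = -454 + (-5 - 3960 + 15681600) = -454 + 15677635 = 15677181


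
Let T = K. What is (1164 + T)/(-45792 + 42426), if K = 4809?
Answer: -181/102 ≈ -1.7745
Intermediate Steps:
T = 4809
(1164 + T)/(-45792 + 42426) = (1164 + 4809)/(-45792 + 42426) = 5973/(-3366) = 5973*(-1/3366) = -181/102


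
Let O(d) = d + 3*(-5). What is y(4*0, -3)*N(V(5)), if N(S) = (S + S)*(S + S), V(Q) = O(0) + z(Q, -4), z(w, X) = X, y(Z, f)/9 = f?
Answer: -38988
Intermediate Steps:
y(Z, f) = 9*f
O(d) = -15 + d (O(d) = d - 15 = -15 + d)
V(Q) = -19 (V(Q) = (-15 + 0) - 4 = -15 - 4 = -19)
N(S) = 4*S**2 (N(S) = (2*S)*(2*S) = 4*S**2)
y(4*0, -3)*N(V(5)) = (9*(-3))*(4*(-19)**2) = -108*361 = -27*1444 = -38988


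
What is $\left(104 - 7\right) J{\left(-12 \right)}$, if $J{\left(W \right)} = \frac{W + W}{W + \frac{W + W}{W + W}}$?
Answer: $\frac{2328}{11} \approx 211.64$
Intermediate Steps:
$J{\left(W \right)} = \frac{2 W}{1 + W}$ ($J{\left(W \right)} = \frac{2 W}{W + \frac{2 W}{2 W}} = \frac{2 W}{W + 2 W \frac{1}{2 W}} = \frac{2 W}{W + 1} = \frac{2 W}{1 + W}$)
$\left(104 - 7\right) J{\left(-12 \right)} = \left(104 - 7\right) 2 \left(-12\right) \frac{1}{1 - 12} = 97 \cdot 2 \left(-12\right) \frac{1}{-11} = 97 \cdot 2 \left(-12\right) \left(- \frac{1}{11}\right) = 97 \cdot \frac{24}{11} = \frac{2328}{11}$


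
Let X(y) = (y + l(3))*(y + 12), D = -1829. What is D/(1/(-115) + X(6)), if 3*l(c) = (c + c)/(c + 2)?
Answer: -210335/13247 ≈ -15.878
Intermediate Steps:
l(c) = 2*c/(3*(2 + c)) (l(c) = ((c + c)/(c + 2))/3 = ((2*c)/(2 + c))/3 = (2*c/(2 + c))/3 = 2*c/(3*(2 + c)))
X(y) = (12 + y)*(⅖ + y) (X(y) = (y + (⅔)*3/(2 + 3))*(y + 12) = (y + (⅔)*3/5)*(12 + y) = (y + (⅔)*3*(⅕))*(12 + y) = (y + ⅖)*(12 + y) = (⅖ + y)*(12 + y) = (12 + y)*(⅖ + y))
D/(1/(-115) + X(6)) = -1829/(1/(-115) + (24/5 + 6² + (62/5)*6)) = -1829/(-1/115 + (24/5 + 36 + 372/5)) = -1829/(-1/115 + 576/5) = -1829/(13247/115) = (115/13247)*(-1829) = -210335/13247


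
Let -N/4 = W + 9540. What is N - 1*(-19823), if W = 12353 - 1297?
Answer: -62561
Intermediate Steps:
W = 11056
N = -82384 (N = -4*(11056 + 9540) = -4*20596 = -82384)
N - 1*(-19823) = -82384 - 1*(-19823) = -82384 + 19823 = -62561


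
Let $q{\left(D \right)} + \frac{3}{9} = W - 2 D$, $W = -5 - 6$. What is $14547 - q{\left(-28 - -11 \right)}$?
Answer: $\frac{43573}{3} \approx 14524.0$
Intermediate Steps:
$W = -11$ ($W = -5 - 6 = -11$)
$q{\left(D \right)} = - \frac{34}{3} - 2 D$ ($q{\left(D \right)} = - \frac{1}{3} - \left(11 + 2 D\right) = - \frac{34}{3} - 2 D$)
$14547 - q{\left(-28 - -11 \right)} = 14547 - \left(- \frac{34}{3} - 2 \left(-28 - -11\right)\right) = 14547 - \left(- \frac{34}{3} - 2 \left(-28 + 11\right)\right) = 14547 - \left(- \frac{34}{3} - -34\right) = 14547 - \left(- \frac{34}{3} + 34\right) = 14547 - \frac{68}{3} = \frac{43573}{3}$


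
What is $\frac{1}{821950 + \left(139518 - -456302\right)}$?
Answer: $\frac{1}{1417770} \approx 7.0533 \cdot 10^{-7}$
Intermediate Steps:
$\frac{1}{821950 + \left(139518 - -456302\right)} = \frac{1}{821950 + \left(139518 + 456302\right)} = \frac{1}{821950 + 595820} = \frac{1}{1417770}$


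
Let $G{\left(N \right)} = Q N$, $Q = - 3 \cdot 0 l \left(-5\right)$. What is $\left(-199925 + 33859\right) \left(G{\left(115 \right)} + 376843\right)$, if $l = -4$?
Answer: $-62580809638$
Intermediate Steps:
$Q = 0$ ($Q = - 3 \cdot 0 \left(-4\right) \left(-5\right) = - 3 \cdot 0 \left(-5\right) = \left(-3\right) 0 = 0$)
$G{\left(N \right)} = 0$ ($G{\left(N \right)} = 0 N = 0$)
$\left(-199925 + 33859\right) \left(G{\left(115 \right)} + 376843\right) = \left(-199925 + 33859\right) \left(0 + 376843\right) = \left(-166066\right) 376843 = -62580809638$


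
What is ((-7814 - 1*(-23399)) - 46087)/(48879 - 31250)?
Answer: -30502/17629 ≈ -1.7302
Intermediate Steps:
((-7814 - 1*(-23399)) - 46087)/(48879 - 31250) = ((-7814 + 23399) - 46087)/17629 = (15585 - 46087)*(1/17629) = -30502*1/17629 = -30502/17629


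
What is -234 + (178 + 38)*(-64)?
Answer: -14058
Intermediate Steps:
-234 + (178 + 38)*(-64) = -234 + 216*(-64) = -234 - 13824 = -14058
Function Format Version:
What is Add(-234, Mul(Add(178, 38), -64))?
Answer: -14058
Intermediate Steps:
Add(-234, Mul(Add(178, 38), -64)) = Add(-234, Mul(216, -64)) = Add(-234, -13824) = -14058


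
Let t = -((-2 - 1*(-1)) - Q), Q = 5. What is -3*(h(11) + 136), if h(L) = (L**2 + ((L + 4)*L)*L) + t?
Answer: -6234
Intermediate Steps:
t = 6 (t = -((-2 - 1*(-1)) - 1*5) = -((-2 + 1) - 5) = -(-1 - 5) = -1*(-6) = 6)
h(L) = 6 + L**2 + L**2*(4 + L) (h(L) = (L**2 + ((L + 4)*L)*L) + 6 = (L**2 + ((4 + L)*L)*L) + 6 = (L**2 + (L*(4 + L))*L) + 6 = (L**2 + L**2*(4 + L)) + 6 = 6 + L**2 + L**2*(4 + L))
-3*(h(11) + 136) = -3*((6 + 11**3 + 5*11**2) + 136) = -3*((6 + 1331 + 5*121) + 136) = -3*((6 + 1331 + 605) + 136) = -3*(1942 + 136) = -3*2078 = -6234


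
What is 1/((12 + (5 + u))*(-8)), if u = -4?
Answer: -1/104 ≈ -0.0096154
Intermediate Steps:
1/((12 + (5 + u))*(-8)) = 1/((12 + (5 - 4))*(-8)) = 1/((12 + 1)*(-8)) = 1/(13*(-8)) = 1/(-104) = -1/104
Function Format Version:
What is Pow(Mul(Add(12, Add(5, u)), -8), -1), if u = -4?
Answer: Rational(-1, 104) ≈ -0.0096154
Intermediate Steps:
Pow(Mul(Add(12, Add(5, u)), -8), -1) = Pow(Mul(Add(12, Add(5, -4)), -8), -1) = Pow(Mul(Add(12, 1), -8), -1) = Pow(Mul(13, -8), -1) = Pow(-104, -1) = Rational(-1, 104)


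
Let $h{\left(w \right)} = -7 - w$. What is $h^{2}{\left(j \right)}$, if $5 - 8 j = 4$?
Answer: $\frac{3249}{64} \approx 50.766$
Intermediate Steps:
$j = \frac{1}{8}$ ($j = \frac{5}{8} - \frac{1}{2} = \frac{1}{8} \approx 0.125$)
$h^{2}{\left(j \right)} = \left(-7 - \frac{1}{8}\right)^{2} = \left(- \frac{57}{8}\right)^{2} = \frac{3249}{64}$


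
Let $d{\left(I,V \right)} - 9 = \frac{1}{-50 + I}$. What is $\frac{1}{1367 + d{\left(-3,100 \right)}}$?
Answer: $\frac{53}{72927} \approx 0.00072675$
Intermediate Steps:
$d{\left(I,V \right)} = 9 + \frac{1}{-50 + I}$
$\frac{1}{1367 + d{\left(-3,100 \right)}} = \frac{1}{1367 + \frac{-449 + 9 \left(-3\right)}{-50 - 3}} = \frac{1}{1367 + \frac{-449 - 27}{-53}} = \frac{1}{1367 - - \frac{476}{53}} = \frac{1}{1367 + \frac{476}{53}} = \frac{1}{\frac{72927}{53}} = \frac{53}{72927}$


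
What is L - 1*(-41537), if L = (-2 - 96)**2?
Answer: 51141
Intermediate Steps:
L = 9604 (L = (-98)**2 = 9604)
L - 1*(-41537) = 9604 - 1*(-41537) = 9604 + 41537 = 51141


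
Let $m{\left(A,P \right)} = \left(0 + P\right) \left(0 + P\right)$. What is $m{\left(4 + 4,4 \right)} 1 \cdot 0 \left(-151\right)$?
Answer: $0$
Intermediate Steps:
$m{\left(A,P \right)} = P^{2}$ ($m{\left(A,P \right)} = P P = P^{2}$)
$m{\left(4 + 4,4 \right)} 1 \cdot 0 \left(-151\right) = 4^{2} \cdot 1 \cdot 0 \left(-151\right) = 16 \cdot 1 \cdot 0 \left(-151\right) = 16 \cdot 0 \left(-151\right) = 0 \left(-151\right) = 0$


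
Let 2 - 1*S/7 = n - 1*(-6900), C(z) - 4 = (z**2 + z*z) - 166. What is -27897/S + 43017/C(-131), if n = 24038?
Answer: 61121303/44032240 ≈ 1.3881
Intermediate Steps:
C(z) = -162 + 2*z**2 (C(z) = 4 + ((z**2 + z*z) - 166) = 4 + ((z**2 + z**2) - 166) = 4 + (2*z**2 - 166) = 4 + (-166 + 2*z**2) = -162 + 2*z**2)
S = -216552 (S = 14 - 7*(24038 - 1*(-6900)) = 14 - 7*(24038 + 6900) = 14 - 7*30938 = 14 - 216566 = -216552)
-27897/S + 43017/C(-131) = -27897/(-216552) + 43017/(-162 + 2*(-131)**2) = -27897*(-1/216552) + 43017/(-162 + 2*17161) = 9299/72184 + 43017/(-162 + 34322) = 9299/72184 + 43017/34160 = 61121303/44032240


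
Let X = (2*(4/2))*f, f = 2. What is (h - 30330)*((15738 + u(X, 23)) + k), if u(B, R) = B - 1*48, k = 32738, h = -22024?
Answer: -2535818344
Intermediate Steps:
X = 8 (X = (2*(4/2))*2 = (2*(4*(½)))*2 = (2*2)*2 = 4*2 = 8)
u(B, R) = -48 + B (u(B, R) = B - 48 = -48 + B)
(h - 30330)*((15738 + u(X, 23)) + k) = (-22024 - 30330)*((15738 + (-48 + 8)) + 32738) = -52354*((15738 - 40) + 32738) = -52354*(15698 + 32738) = -52354*48436 = -2535818344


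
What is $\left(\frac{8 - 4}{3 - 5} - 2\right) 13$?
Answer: $-52$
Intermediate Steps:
$\left(\frac{8 - 4}{3 - 5} - 2\right) 13 = \left(\frac{4}{-2} - 2\right) 13 = \left(4 \left(- \frac{1}{2}\right) - 2\right) 13 = \left(-2 - 2\right) 13 = \left(-4\right) 13 = -52$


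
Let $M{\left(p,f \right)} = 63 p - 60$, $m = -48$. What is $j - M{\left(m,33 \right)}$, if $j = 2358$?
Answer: $5442$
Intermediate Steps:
$M{\left(p,f \right)} = -60 + 63 p$
$j - M{\left(m,33 \right)} = 2358 - \left(-60 + 63 \left(-48\right)\right) = 2358 - \left(-60 - 3024\right) = 2358 - -3084 = 2358 + 3084 = 5442$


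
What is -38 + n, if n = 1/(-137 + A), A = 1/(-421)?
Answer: -2192185/57678 ≈ -38.007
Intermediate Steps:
A = -1/421 ≈ -0.0023753
n = -421/57678 (n = 1/(-137 - 1/421) = 1/(-57678/421) = -421/57678 ≈ -0.0072991)
-38 + n = -38 - 421/57678 = -2192185/57678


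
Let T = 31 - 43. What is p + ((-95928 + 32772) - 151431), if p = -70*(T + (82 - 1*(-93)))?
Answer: -225997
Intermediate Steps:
T = -12
p = -11410 (p = -70*(-12 + (82 - 1*(-93))) = -70*(-12 + (82 + 93)) = -70*(-12 + 175) = -70*163 = -11410)
p + ((-95928 + 32772) - 151431) = -11410 + ((-95928 + 32772) - 151431) = -11410 + (-63156 - 151431) = -11410 - 214587 = -225997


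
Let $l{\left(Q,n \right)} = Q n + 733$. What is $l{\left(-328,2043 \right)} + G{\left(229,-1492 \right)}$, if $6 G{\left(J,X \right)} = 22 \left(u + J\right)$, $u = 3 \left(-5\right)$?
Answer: $- \frac{2005759}{3} \approx -6.6859 \cdot 10^{5}$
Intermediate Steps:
$u = -15$
$l{\left(Q,n \right)} = 733 + Q n$
$G{\left(J,X \right)} = -55 + \frac{11 J}{3}$ ($G{\left(J,X \right)} = \frac{22 \left(-15 + J\right)}{6} = \frac{-330 + 22 J}{6} = -55 + \frac{11 J}{3}$)
$l{\left(-328,2043 \right)} + G{\left(229,-1492 \right)} = \left(733 - 670104\right) + \left(-55 + \frac{11}{3} \cdot 229\right) = \left(733 - 670104\right) + \left(-55 + \frac{2519}{3}\right) = -669371 + \frac{2354}{3} = - \frac{2005759}{3}$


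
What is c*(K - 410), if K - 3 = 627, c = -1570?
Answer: -345400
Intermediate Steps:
K = 630 (K = 3 + 627 = 630)
c*(K - 410) = -1570*(630 - 410) = -1570*220 = -345400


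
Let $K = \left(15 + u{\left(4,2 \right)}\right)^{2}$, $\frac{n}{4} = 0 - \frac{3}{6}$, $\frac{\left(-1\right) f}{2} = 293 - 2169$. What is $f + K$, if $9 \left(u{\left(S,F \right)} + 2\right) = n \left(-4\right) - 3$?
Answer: $\frac{318796}{81} \approx 3935.8$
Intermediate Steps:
$f = 3752$ ($f = - 2 \left(293 - 2169\right) = \left(-2\right) \left(-1876\right) = 3752$)
$n = -2$ ($n = 4 \left(0 - \frac{3}{6}\right) = 4 \left(0 - \frac{1}{2}\right) = 4 \left(- \frac{1}{2}\right) = -2$)
$u{\left(S,F \right)} = - \frac{13}{9}$ ($u{\left(S,F \right)} = -2 + \frac{\left(-2\right) \left(-4\right) - 3}{9} = -2 + \frac{8 - 3}{9} = -2 + \frac{1}{9} \cdot 5 = -2 + \frac{5}{9} = - \frac{13}{9}$)
$K = \frac{14884}{81}$ ($K = \left(15 - \frac{13}{9}\right)^{2} = \left(\frac{122}{9}\right)^{2} = \frac{14884}{81} \approx 183.75$)
$f + K = 3752 + \frac{14884}{81} = \frac{318796}{81}$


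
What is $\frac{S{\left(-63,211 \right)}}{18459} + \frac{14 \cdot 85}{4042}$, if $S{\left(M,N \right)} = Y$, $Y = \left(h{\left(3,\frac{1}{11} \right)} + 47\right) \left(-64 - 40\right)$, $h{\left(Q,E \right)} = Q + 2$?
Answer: $\frac{53537}{37305639} \approx 0.0014351$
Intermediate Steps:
$h{\left(Q,E \right)} = 2 + Q$
$Y = -5408$ ($Y = \left(\left(2 + 3\right) + 47\right) \left(-64 - 40\right) = \left(5 + 47\right) \left(-104\right) = 52 \left(-104\right) = -5408$)
$S{\left(M,N \right)} = -5408$
$\frac{S{\left(-63,211 \right)}}{18459} + \frac{14 \cdot 85}{4042} = - \frac{5408}{18459} + \frac{14 \cdot 85}{4042} = \left(-5408\right) \frac{1}{18459} + 1190 \cdot \frac{1}{4042} = - \frac{5408}{18459} + \frac{595}{2021} = \frac{53537}{37305639}$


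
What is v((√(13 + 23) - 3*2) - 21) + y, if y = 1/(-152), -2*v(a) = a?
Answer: 1595/152 ≈ 10.493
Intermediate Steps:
v(a) = -a/2
y = -1/152 ≈ -0.0065789
v((√(13 + 23) - 3*2) - 21) + y = -((√(13 + 23) - 3*2) - 21)/2 - 1/152 = -((√36 - 6) - 21)/2 - 1/152 = -((6 - 6) - 21)/2 - 1/152 = -(0 - 21)/2 - 1/152 = -½*(-21) - 1/152 = 21/2 - 1/152 = 1595/152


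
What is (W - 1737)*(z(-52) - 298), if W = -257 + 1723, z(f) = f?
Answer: 94850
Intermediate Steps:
W = 1466
(W - 1737)*(z(-52) - 298) = (1466 - 1737)*(-52 - 298) = -271*(-350) = 94850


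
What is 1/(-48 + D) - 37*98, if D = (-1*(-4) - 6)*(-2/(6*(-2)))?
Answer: -525773/145 ≈ -3626.0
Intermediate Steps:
D = -1/3 (D = (4 - 6)*(-2/(-12)) = -(-4)*(-1)/12 = -2*1/6 = -1/3 ≈ -0.33333)
1/(-48 + D) - 37*98 = 1/(-48 - 1/3) - 37*98 = 1/(-145/3) - 3626 = -3/145 - 3626 = -525773/145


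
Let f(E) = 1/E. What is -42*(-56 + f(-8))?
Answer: 9429/4 ≈ 2357.3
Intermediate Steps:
-42*(-56 + f(-8)) = -42*(-56 + 1/(-8)) = -42*(-56 - 1/8) = -42*(-449/8) = 9429/4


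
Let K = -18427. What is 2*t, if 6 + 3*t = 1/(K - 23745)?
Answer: -253033/63258 ≈ -4.0000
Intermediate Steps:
t = -253033/126516 (t = -2 + 1/(3*(-18427 - 23745)) = -2 + (⅓)/(-42172) = -2 + (⅓)*(-1/42172) = -2 - 1/126516 = -253033/126516 ≈ -2.0000)
2*t = 2*(-253033/126516) = -253033/63258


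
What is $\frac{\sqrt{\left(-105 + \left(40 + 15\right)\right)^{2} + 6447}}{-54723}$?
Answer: $- \frac{\sqrt{8947}}{54723} \approx -0.0017285$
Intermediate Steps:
$\frac{\sqrt{\left(-105 + \left(40 + 15\right)\right)^{2} + 6447}}{-54723} = \sqrt{\left(-105 + 55\right)^{2} + 6447} \left(- \frac{1}{54723}\right) = \sqrt{\left(-50\right)^{2} + 6447} \left(- \frac{1}{54723}\right) = \sqrt{2500 + 6447} \left(- \frac{1}{54723}\right) = \sqrt{8947} \left(- \frac{1}{54723}\right) = - \frac{\sqrt{8947}}{54723}$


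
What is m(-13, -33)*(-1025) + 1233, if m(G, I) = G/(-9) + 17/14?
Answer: -188017/126 ≈ -1492.2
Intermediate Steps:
m(G, I) = 17/14 - G/9 (m(G, I) = G*(-⅑) + 17*(1/14) = -G/9 + 17/14 = 17/14 - G/9)
m(-13, -33)*(-1025) + 1233 = (17/14 - ⅑*(-13))*(-1025) + 1233 = (17/14 + 13/9)*(-1025) + 1233 = (335/126)*(-1025) + 1233 = -343375/126 + 1233 = -188017/126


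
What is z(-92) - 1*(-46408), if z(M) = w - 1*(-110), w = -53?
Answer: 46465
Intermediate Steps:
z(M) = 57 (z(M) = -53 - 1*(-110) = -53 + 110 = 57)
z(-92) - 1*(-46408) = 57 - 1*(-46408) = 57 + 46408 = 46465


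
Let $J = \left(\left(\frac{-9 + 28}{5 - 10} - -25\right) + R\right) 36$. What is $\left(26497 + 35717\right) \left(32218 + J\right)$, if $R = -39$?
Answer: $\frac{9822719604}{5} \approx 1.9645 \cdot 10^{9}$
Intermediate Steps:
$J = - \frac{3204}{5}$ ($J = \left(\left(\frac{-9 + 28}{5 - 10} - -25\right) - 39\right) 36 = \left(\left(\frac{19}{-5} + 25\right) - 39\right) 36 = \left(\left(19 \left(- \frac{1}{5}\right) + 25\right) - 39\right) 36 = \left(\left(- \frac{19}{5} + 25\right) - 39\right) 36 = \left(\frac{106}{5} - 39\right) 36 = \left(- \frac{89}{5}\right) 36 = - \frac{3204}{5} \approx -640.8$)
$\left(26497 + 35717\right) \left(32218 + J\right) = \left(26497 + 35717\right) \left(32218 - \frac{3204}{5}\right) = 62214 \cdot \frac{157886}{5} = \frac{9822719604}{5}$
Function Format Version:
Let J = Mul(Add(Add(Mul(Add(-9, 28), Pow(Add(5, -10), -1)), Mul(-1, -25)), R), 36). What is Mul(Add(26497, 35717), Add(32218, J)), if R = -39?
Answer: Rational(9822719604, 5) ≈ 1.9645e+9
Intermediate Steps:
J = Rational(-3204, 5) (J = Mul(Add(Add(Mul(Add(-9, 28), Pow(Add(5, -10), -1)), Mul(-1, -25)), -39), 36) = Mul(Add(Add(Mul(19, Pow(-5, -1)), 25), -39), 36) = Mul(Add(Add(Mul(19, Rational(-1, 5)), 25), -39), 36) = Mul(Add(Add(Rational(-19, 5), 25), -39), 36) = Mul(Add(Rational(106, 5), -39), 36) = Mul(Rational(-89, 5), 36) = Rational(-3204, 5) ≈ -640.80)
Mul(Add(26497, 35717), Add(32218, J)) = Mul(Add(26497, 35717), Add(32218, Rational(-3204, 5))) = Mul(62214, Rational(157886, 5)) = Rational(9822719604, 5)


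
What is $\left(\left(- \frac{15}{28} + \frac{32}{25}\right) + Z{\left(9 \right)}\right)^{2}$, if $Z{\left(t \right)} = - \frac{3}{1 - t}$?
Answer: $\frac{2455489}{1960000} \approx 1.2528$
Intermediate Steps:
$\left(\left(- \frac{15}{28} + \frac{32}{25}\right) + Z{\left(9 \right)}\right)^{2} = \left(\left(- \frac{15}{28} + \frac{32}{25}\right) + \frac{3}{-1 + 9}\right)^{2} = \left(\left(\left(-15\right) \frac{1}{28} + 32 \cdot \frac{1}{25}\right) + \frac{3}{8}\right)^{2} = \left(\left(- \frac{15}{28} + \frac{32}{25}\right) + 3 \cdot \frac{1}{8}\right)^{2} = \left(\frac{521}{700} + \frac{3}{8}\right)^{2} = \left(\frac{1567}{1400}\right)^{2} = \frac{2455489}{1960000}$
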